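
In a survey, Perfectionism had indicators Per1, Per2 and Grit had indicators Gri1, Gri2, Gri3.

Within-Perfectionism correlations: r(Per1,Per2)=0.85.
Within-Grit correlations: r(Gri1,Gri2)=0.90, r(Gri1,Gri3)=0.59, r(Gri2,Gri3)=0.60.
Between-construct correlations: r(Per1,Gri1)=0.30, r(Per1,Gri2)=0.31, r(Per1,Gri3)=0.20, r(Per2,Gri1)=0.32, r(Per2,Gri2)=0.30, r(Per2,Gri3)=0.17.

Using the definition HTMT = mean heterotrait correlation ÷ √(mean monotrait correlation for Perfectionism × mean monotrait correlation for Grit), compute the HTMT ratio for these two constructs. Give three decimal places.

Between-construct mean = 1.60/6 = 0.2667.
Mean within-Per = 0.85/1 = 0.8500; mean within-Gri = 2.09/3 = 0.6967.
Geometric mean = √(0.8500 × 0.6967) = 0.7695.
HTMT = 0.2667 / 0.7695 = 0.347.

0.347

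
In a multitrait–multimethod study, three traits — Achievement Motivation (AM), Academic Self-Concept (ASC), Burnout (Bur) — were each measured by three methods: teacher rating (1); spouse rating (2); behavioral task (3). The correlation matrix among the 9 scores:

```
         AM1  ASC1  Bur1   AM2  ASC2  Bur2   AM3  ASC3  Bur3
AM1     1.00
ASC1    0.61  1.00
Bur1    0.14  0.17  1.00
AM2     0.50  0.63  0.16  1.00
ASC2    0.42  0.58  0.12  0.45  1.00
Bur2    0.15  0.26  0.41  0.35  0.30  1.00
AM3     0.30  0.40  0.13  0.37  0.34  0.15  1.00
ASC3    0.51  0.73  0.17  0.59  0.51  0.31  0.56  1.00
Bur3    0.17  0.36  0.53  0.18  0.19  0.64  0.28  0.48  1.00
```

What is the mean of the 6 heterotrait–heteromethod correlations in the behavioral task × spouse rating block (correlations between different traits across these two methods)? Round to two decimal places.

0.29

HTHM values (method 3 × method 2): 0.34, 0.15, 0.59, 0.31, 0.18, 0.19; mean = 1.76/6 = 0.29.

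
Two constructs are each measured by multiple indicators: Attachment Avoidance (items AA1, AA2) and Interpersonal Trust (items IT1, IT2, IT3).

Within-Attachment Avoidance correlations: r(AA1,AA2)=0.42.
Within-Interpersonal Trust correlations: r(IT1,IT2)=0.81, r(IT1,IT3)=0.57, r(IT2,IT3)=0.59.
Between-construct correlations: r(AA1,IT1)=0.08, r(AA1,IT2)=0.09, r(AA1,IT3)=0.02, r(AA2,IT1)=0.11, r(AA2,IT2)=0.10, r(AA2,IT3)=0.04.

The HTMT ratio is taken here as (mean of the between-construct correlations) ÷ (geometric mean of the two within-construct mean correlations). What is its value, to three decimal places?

Between-construct mean = 0.44/6 = 0.0733.
Mean within-AA = 0.42/1 = 0.4200; mean within-IT = 1.97/3 = 0.6567.
Geometric mean = √(0.4200 × 0.6567) = 0.5252.
HTMT = 0.0733 / 0.5252 = 0.140.

0.140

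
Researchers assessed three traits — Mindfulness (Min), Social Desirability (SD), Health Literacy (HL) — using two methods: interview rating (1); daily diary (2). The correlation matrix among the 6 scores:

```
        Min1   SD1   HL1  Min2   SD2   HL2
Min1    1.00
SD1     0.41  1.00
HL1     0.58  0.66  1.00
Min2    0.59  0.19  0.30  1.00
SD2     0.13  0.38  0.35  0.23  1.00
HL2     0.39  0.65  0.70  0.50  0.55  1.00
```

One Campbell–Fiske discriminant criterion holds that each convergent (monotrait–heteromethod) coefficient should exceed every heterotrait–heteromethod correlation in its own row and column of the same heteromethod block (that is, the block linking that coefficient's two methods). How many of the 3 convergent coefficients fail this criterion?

1

Convergent coefficients and their comparison sets:
Min (methods 1·2): 0.59 vs {0.13, 0.19, 0.39, 0.30} → pass.
SD (methods 1·2): 0.38 vs {0.19, 0.13, 0.65, 0.35} → fail.
HL (methods 1·2): 0.70 vs {0.30, 0.39, 0.35, 0.65} → pass.
1 of 3 fail.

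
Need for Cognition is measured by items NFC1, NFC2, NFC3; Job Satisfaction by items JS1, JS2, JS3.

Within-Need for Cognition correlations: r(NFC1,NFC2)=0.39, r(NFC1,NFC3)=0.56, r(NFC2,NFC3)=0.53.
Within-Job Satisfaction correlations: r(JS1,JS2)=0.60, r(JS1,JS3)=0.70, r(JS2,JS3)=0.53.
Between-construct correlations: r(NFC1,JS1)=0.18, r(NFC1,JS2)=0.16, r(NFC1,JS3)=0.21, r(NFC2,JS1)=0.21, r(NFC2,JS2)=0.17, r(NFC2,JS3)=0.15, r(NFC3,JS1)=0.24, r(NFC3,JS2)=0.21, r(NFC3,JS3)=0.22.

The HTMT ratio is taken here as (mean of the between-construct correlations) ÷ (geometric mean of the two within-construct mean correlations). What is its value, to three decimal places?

Between-construct mean = 1.75/9 = 0.1944.
Mean within-NFC = 1.48/3 = 0.4933; mean within-JS = 1.83/3 = 0.6100.
Geometric mean = √(0.4933 × 0.6100) = 0.5486.
HTMT = 0.1944 / 0.5486 = 0.354.

0.354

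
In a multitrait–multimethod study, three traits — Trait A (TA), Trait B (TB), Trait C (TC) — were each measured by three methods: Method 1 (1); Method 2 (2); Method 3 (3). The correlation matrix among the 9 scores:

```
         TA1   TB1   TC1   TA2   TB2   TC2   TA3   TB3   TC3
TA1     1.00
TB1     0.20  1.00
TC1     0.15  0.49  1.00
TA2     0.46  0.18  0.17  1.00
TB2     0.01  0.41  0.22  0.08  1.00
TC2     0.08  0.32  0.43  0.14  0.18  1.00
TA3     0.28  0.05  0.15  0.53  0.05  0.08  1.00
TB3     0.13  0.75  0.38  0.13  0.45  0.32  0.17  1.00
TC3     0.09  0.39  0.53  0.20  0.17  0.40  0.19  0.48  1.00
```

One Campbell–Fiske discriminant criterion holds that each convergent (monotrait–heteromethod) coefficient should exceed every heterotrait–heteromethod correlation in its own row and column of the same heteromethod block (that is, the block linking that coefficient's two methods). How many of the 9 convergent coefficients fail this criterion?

0

Convergent coefficients and their comparison sets:
TA (methods 1·2): 0.46 vs {0.01, 0.18, 0.08, 0.17} → pass.
TA (methods 1·3): 0.28 vs {0.13, 0.05, 0.09, 0.15} → pass.
TA (methods 2·3): 0.53 vs {0.13, 0.05, 0.20, 0.08} → pass.
TB (methods 1·2): 0.41 vs {0.18, 0.01, 0.32, 0.22} → pass.
TB (methods 1·3): 0.75 vs {0.05, 0.13, 0.39, 0.38} → pass.
TB (methods 2·3): 0.45 vs {0.05, 0.13, 0.17, 0.32} → pass.
TC (methods 1·2): 0.43 vs {0.17, 0.08, 0.22, 0.32} → pass.
TC (methods 1·3): 0.53 vs {0.15, 0.09, 0.38, 0.39} → pass.
TC (methods 2·3): 0.40 vs {0.08, 0.20, 0.32, 0.17} → pass.
0 of 9 fail.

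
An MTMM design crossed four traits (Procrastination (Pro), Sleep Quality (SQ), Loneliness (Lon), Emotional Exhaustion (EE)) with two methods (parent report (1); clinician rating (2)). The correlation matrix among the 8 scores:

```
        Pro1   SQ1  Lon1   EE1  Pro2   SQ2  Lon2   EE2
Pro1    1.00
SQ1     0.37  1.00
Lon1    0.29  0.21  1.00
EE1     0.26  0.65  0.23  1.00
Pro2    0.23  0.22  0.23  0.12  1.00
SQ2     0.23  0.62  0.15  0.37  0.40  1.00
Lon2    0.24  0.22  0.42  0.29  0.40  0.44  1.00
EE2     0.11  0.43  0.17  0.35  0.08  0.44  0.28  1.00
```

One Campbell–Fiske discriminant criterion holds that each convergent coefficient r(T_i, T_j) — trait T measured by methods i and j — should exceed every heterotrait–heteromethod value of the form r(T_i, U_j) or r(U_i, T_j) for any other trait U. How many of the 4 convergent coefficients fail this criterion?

Convergent coefficients and their comparison sets:
Pro (methods 1·2): 0.23 vs {0.23, 0.22, 0.24, 0.23, 0.11, 0.12} → fail.
SQ (methods 1·2): 0.62 vs {0.22, 0.23, 0.22, 0.15, 0.43, 0.37} → pass.
Lon (methods 1·2): 0.42 vs {0.23, 0.24, 0.15, 0.22, 0.17, 0.29} → pass.
EE (methods 1·2): 0.35 vs {0.12, 0.11, 0.37, 0.43, 0.29, 0.17} → fail.
2 of 4 fail.

2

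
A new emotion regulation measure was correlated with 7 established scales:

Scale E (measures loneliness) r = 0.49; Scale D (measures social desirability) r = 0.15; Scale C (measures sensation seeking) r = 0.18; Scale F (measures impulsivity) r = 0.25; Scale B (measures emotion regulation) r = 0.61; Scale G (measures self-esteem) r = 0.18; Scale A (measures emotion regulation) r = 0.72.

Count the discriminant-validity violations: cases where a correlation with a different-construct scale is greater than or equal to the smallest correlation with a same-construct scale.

Convergent (same construct = emotion regulation): Scale B, Scale A.
Smallest convergent = 0.61. Discriminant values: 0.49, 0.15, 0.18, 0.25, 0.18; count ≥ 0.61 → 0.

0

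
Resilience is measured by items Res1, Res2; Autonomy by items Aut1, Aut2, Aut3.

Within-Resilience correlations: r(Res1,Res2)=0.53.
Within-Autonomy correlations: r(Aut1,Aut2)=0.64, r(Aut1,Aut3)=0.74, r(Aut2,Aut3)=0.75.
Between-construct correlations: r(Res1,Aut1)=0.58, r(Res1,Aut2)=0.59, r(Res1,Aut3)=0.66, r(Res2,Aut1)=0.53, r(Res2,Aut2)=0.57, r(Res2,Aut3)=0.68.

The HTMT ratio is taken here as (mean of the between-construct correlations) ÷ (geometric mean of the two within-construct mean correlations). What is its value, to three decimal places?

0.981

Mean heterotrait r = 3.61/6 = 0.6017.
Mean within-Res = 0.53/1 = 0.5300; mean within-Aut = 2.13/3 = 0.7100.
Geometric mean = √(0.5300 × 0.7100) = 0.6134.
HTMT = 0.6017 / 0.6134 = 0.981.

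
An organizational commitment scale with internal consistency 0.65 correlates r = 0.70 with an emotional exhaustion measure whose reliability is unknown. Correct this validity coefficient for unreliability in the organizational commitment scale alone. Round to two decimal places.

0.87

Single correction: r_c = r_obs / √r_xx = 0.70 / √0.65 = 0.70 / 0.8062 ≈ 0.87.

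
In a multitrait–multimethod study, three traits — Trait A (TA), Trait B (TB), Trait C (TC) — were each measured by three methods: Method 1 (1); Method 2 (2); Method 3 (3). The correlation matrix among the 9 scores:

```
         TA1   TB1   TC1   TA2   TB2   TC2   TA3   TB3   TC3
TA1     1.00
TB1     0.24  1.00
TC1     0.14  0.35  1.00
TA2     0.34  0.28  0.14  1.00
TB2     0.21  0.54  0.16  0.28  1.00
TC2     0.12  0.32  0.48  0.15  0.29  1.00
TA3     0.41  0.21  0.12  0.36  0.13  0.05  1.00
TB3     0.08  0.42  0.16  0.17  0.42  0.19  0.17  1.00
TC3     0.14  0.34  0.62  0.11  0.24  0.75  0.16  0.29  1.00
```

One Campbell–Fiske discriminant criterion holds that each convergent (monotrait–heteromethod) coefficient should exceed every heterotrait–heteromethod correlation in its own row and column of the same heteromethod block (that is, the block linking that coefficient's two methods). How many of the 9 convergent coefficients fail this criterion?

Convergent coefficients and their comparison sets:
TA (methods 1·2): 0.34 vs {0.21, 0.28, 0.12, 0.14} → pass.
TA (methods 1·3): 0.41 vs {0.08, 0.21, 0.14, 0.12} → pass.
TA (methods 2·3): 0.36 vs {0.17, 0.13, 0.11, 0.05} → pass.
TB (methods 1·2): 0.54 vs {0.28, 0.21, 0.32, 0.16} → pass.
TB (methods 1·3): 0.42 vs {0.21, 0.08, 0.34, 0.16} → pass.
TB (methods 2·3): 0.42 vs {0.13, 0.17, 0.24, 0.19} → pass.
TC (methods 1·2): 0.48 vs {0.14, 0.12, 0.16, 0.32} → pass.
TC (methods 1·3): 0.62 vs {0.12, 0.14, 0.16, 0.34} → pass.
TC (methods 2·3): 0.75 vs {0.05, 0.11, 0.19, 0.24} → pass.
0 of 9 fail.

0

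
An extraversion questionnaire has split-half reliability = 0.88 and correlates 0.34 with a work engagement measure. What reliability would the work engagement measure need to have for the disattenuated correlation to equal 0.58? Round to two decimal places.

0.39

r_true = r_obs / √(r_xx · r_yy) ⇒ 0.58 = 0.34 / √(0.88 · r_yy).
√(0.88 · r_yy) = 0.34 / 0.58 = 0.5862; 0.88 · r_yy = 0.3436; r_yy = 0.3436 / 0.88 ≈ 0.39.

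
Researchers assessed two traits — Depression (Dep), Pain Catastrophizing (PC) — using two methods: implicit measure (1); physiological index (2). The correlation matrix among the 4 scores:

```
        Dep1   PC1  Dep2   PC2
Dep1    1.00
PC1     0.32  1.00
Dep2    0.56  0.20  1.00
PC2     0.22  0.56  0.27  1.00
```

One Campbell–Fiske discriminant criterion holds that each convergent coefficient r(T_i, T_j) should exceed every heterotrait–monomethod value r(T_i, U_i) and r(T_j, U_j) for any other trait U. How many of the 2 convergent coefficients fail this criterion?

Convergent coefficients and their comparison sets:
Dep (methods 1·2): 0.56 vs {0.32, 0.27} → pass.
PC (methods 1·2): 0.56 vs {0.32, 0.27} → pass.
0 of 2 fail.

0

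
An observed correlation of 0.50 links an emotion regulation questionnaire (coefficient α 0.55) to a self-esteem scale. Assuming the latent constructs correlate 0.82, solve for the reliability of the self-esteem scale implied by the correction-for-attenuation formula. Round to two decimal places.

r_true = r_obs / √(r_xx · r_yy) ⇒ 0.82 = 0.50 / √(0.55 · r_yy).
√(0.55 · r_yy) = 0.50 / 0.82 = 0.6098; 0.55 · r_yy = 0.3719; r_yy = 0.3719 / 0.55 ≈ 0.68.

0.68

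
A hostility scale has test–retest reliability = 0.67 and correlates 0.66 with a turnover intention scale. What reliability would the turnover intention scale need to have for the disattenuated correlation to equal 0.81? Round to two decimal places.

0.99

r_true = r_obs / √(r_xx · r_yy) ⇒ 0.81 = 0.66 / √(0.67 · r_yy).
√(0.67 · r_yy) = 0.66 / 0.81 = 0.8148; 0.67 · r_yy = 0.6639; r_yy = 0.6639 / 0.67 ≈ 0.99.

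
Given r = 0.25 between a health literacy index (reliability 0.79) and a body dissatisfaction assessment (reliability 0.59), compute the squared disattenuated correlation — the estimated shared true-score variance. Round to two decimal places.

Disattenuated r = 0.25 / √(0.79 × 0.59) = 0.25 / 0.6827 = 0.3662.
Shared true-score variance = 0.3662² = 0.1341 ≈ 0.13.

0.13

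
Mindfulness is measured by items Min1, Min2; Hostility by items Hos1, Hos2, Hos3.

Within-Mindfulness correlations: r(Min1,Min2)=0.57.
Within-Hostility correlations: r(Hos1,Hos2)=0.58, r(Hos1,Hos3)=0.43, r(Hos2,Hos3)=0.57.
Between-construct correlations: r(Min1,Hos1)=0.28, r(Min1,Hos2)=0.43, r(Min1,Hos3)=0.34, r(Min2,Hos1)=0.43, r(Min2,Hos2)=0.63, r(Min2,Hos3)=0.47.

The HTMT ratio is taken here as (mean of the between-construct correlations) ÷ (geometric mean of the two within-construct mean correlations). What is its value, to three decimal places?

Mean heterotrait r = 2.58/6 = 0.4300.
Mean within-Min = 0.57/1 = 0.5700; mean within-Hos = 1.58/3 = 0.5267.
Geometric mean = √(0.5700 × 0.5267) = 0.5479.
HTMT = 0.4300 / 0.5479 = 0.785.

0.785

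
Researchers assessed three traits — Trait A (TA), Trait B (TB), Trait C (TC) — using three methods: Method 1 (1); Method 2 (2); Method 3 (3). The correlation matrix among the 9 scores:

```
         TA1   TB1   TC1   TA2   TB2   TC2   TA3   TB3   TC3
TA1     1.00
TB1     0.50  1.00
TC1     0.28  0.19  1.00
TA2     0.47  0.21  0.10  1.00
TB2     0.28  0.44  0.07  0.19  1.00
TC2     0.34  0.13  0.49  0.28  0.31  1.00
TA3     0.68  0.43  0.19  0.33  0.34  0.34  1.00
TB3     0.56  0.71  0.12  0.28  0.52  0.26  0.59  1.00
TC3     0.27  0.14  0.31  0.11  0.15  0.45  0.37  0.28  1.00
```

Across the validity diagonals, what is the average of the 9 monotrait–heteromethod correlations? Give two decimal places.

Convergent values: 0.47, 0.68, 0.33, 0.44, 0.71, 0.52, 0.49, 0.31, 0.45; mean = 4.40/9 = 0.49.

0.49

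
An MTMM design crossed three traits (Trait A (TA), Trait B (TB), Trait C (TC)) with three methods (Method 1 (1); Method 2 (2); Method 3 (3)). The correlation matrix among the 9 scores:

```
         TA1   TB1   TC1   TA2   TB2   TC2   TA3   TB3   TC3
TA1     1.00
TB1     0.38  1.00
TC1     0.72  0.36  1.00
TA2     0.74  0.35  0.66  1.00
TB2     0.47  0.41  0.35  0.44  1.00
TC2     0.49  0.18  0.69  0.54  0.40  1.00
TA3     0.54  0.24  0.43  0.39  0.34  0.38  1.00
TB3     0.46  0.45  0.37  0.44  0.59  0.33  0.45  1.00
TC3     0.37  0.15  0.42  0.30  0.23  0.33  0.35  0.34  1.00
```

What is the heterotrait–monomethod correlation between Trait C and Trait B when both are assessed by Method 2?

Different traits, same method: r(TC2, TB2) = 0.40.

0.40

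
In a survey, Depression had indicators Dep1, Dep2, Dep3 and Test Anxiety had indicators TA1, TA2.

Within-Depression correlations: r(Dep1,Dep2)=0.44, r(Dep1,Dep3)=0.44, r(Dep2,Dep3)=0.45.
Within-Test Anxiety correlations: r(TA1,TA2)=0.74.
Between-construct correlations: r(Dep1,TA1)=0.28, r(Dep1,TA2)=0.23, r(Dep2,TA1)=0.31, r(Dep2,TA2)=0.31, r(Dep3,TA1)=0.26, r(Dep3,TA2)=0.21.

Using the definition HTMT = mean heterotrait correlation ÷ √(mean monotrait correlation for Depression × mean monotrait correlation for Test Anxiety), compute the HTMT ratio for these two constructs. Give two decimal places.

Mean heterotrait r = 1.60/6 = 0.2667.
Mean within-Dep = 1.33/3 = 0.4433; mean within-TA = 0.74/1 = 0.7400.
Geometric mean = √(0.4433 × 0.7400) = 0.5727.
HTMT = 0.2667 / 0.5727 = 0.47.

0.47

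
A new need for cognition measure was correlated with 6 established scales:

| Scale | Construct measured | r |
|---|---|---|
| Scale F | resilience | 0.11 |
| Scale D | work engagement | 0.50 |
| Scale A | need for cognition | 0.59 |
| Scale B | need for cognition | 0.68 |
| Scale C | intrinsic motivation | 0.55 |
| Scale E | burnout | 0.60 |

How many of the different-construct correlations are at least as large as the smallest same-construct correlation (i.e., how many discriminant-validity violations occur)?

Convergent (same construct = need for cognition): Scale A, Scale B.
Smallest convergent = 0.59. Discriminant values: 0.11, 0.50, 0.55, 0.60; count ≥ 0.59 → 1.

1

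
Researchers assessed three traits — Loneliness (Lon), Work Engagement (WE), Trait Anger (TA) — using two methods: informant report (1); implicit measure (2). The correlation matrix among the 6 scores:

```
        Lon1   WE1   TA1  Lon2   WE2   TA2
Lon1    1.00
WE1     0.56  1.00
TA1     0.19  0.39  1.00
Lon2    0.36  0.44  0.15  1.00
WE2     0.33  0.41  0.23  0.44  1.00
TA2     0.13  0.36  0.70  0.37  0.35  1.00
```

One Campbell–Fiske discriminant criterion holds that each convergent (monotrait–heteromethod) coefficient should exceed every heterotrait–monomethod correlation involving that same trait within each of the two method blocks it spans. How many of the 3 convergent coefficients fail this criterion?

Each convergent coefficient versus the relevant comparison correlations:
Lon (methods 1·2): 0.36 vs {0.56, 0.44, 0.19, 0.37} → fail.
WE (methods 1·2): 0.41 vs {0.56, 0.44, 0.39, 0.35} → fail.
TA (methods 1·2): 0.70 vs {0.19, 0.37, 0.39, 0.35} → pass.
2 of 3 fail.

2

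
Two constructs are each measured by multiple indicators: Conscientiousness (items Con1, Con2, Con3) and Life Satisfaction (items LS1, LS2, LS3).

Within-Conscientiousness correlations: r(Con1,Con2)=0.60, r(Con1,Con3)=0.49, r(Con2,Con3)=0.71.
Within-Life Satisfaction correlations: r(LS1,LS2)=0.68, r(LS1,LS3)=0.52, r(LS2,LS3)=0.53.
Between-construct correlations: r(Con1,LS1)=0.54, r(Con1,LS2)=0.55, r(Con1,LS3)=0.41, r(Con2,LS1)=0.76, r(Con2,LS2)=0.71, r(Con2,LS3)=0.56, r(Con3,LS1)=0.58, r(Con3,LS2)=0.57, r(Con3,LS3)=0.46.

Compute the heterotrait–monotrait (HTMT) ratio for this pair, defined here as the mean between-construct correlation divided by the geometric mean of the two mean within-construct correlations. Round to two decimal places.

Mean between = 5.14/9 = 0.5711.
Mean within-Con = 1.80/3 = 0.6000; mean within-LS = 1.73/3 = 0.5767.
Geometric mean = √(0.6000 × 0.5767) = 0.5882.
HTMT = 0.5711 / 0.5882 = 0.97.

0.97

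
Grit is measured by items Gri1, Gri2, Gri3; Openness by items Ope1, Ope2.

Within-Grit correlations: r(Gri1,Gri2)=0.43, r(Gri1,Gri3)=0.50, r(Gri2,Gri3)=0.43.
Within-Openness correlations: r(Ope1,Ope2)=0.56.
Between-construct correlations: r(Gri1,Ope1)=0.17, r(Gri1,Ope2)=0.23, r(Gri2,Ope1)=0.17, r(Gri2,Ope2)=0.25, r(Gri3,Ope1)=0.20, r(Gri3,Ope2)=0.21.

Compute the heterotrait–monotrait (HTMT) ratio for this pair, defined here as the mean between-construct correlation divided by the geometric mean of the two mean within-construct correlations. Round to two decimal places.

Mean between = 1.23/6 = 0.2050.
Mean within-Gri = 1.36/3 = 0.4533; mean within-Ope = 0.56/1 = 0.5600.
Geometric mean = √(0.4533 × 0.5600) = 0.5038.
HTMT = 0.2050 / 0.5038 = 0.41.

0.41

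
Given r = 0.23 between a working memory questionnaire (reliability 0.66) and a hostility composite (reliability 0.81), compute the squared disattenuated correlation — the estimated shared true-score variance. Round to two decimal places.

Disattenuated r = 0.23 / √(0.66 × 0.81) = 0.23 / 0.7312 = 0.3146.
Shared true-score variance = 0.3146² = 0.0990 ≈ 0.10.

0.10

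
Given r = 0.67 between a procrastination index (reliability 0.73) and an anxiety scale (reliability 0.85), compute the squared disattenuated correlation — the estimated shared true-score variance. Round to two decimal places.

Disattenuated r = 0.67 / √(0.73 × 0.85) = 0.67 / 0.7877 = 0.8506.
Shared true-score variance = 0.8506² = 0.7235 ≈ 0.72.

0.72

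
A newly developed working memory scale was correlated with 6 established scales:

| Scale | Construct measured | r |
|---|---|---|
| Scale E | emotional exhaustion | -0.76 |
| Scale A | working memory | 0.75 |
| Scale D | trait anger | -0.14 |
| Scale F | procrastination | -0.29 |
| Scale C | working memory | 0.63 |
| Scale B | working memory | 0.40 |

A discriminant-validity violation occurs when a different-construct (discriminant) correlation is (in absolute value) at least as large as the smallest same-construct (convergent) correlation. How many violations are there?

Convergent (same construct = working memory): Scale A, Scale C, Scale B.
Smallest convergent = 0.40. Discriminant |r|: 0.76, 0.14, 0.29; count ≥ 0.40 → 1.

1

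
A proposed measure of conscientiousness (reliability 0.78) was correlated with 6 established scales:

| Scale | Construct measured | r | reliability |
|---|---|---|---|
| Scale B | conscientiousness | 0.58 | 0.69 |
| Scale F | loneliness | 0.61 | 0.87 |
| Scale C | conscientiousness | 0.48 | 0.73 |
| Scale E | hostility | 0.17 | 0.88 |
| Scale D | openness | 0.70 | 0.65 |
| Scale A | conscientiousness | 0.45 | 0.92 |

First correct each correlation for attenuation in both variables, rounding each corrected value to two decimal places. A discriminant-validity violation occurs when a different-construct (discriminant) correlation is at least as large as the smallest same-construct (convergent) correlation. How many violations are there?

Disattenuated r (r / √(r_scale · r_new)):
  Scale B (conv): 0.58 / √(0.69·0.78) = 0.79
  Scale F (disc): 0.61 / √(0.87·0.78) = 0.74
  Scale C (conv): 0.48 / √(0.73·0.78) = 0.64
  Scale E (disc): 0.17 / √(0.88·0.78) = 0.21
  Scale D (disc): 0.70 / √(0.65·0.78) = 0.98
  Scale A (conv): 0.45 / √(0.92·0.78) = 0.53
Smallest convergent = 0.53. Discriminant values: 0.74, 0.21, 0.98; count ≥ 0.53 → 2.

2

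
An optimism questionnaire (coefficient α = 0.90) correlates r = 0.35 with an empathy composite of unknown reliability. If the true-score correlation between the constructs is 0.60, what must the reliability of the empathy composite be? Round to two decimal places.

0.38

r_true = r_obs / √(r_xx · r_yy) ⇒ 0.60 = 0.35 / √(0.90 · r_yy).
√(0.90 · r_yy) = 0.35 / 0.60 = 0.5833; 0.90 · r_yy = 0.3402; r_yy = 0.3402 / 0.90 ≈ 0.38.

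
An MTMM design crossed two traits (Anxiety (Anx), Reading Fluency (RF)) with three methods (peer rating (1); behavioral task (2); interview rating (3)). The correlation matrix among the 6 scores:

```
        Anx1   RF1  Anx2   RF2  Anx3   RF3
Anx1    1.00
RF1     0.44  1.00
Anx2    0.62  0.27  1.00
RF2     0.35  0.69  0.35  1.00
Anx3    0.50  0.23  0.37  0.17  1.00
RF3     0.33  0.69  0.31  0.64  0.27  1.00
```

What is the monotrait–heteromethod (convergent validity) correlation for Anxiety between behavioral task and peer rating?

0.62

Same trait (Anx), different methods: r(Anx2, Anx1) = 0.62.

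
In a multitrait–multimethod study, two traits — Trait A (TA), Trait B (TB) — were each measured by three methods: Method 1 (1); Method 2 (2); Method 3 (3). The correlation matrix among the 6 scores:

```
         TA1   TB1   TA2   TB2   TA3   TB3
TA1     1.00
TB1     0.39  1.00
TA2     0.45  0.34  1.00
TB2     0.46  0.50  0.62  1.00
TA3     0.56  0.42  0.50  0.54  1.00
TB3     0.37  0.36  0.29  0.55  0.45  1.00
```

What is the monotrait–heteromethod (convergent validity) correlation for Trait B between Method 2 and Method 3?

0.55

Same trait (TB), different methods: r(TB2, TB3) = 0.55.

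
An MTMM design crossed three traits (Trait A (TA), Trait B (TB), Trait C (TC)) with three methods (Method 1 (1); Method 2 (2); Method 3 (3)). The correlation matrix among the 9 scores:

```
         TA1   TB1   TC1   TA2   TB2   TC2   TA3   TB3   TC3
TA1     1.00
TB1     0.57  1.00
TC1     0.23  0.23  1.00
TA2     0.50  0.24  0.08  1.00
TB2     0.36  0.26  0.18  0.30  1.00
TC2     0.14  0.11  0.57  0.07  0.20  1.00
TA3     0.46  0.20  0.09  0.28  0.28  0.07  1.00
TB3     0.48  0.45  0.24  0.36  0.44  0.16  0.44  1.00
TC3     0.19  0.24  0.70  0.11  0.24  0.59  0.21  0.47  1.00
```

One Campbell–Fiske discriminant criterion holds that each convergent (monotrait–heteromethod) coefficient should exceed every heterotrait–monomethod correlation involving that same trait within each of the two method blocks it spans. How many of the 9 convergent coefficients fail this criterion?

Convergent coefficients and their comparison sets:
TA (methods 1·2): 0.50 vs {0.57, 0.30, 0.23, 0.07} → fail.
TA (methods 1·3): 0.46 vs {0.57, 0.44, 0.23, 0.21} → fail.
TA (methods 2·3): 0.28 vs {0.30, 0.44, 0.07, 0.21} → fail.
TB (methods 1·2): 0.26 vs {0.57, 0.30, 0.23, 0.20} → fail.
TB (methods 1·3): 0.45 vs {0.57, 0.44, 0.23, 0.47} → fail.
TB (methods 2·3): 0.44 vs {0.30, 0.44, 0.20, 0.47} → fail.
TC (methods 1·2): 0.57 vs {0.23, 0.07, 0.23, 0.20} → pass.
TC (methods 1·3): 0.70 vs {0.23, 0.21, 0.23, 0.47} → pass.
TC (methods 2·3): 0.59 vs {0.07, 0.21, 0.20, 0.47} → pass.
6 of 9 fail.

6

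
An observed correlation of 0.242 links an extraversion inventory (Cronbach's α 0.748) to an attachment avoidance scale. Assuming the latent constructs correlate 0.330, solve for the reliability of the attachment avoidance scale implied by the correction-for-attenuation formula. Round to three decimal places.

r_true = r_obs / √(r_xx · r_yy) ⇒ 0.330 = 0.242 / √(0.748 · r_yy).
√(0.748 · r_yy) = 0.242 / 0.330 = 0.7333; 0.748 · r_yy = 0.5377; r_yy = 0.5377 / 0.748 ≈ 0.719.

0.719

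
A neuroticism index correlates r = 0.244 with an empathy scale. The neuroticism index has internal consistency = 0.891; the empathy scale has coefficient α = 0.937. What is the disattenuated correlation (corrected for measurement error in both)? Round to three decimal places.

r_true = r_obs / √(r_xx · r_yy) = 0.244 / √(0.891 × 0.937) = 0.244 / √0.834867 = 0.244 / 0.9137 ≈ 0.267.

0.267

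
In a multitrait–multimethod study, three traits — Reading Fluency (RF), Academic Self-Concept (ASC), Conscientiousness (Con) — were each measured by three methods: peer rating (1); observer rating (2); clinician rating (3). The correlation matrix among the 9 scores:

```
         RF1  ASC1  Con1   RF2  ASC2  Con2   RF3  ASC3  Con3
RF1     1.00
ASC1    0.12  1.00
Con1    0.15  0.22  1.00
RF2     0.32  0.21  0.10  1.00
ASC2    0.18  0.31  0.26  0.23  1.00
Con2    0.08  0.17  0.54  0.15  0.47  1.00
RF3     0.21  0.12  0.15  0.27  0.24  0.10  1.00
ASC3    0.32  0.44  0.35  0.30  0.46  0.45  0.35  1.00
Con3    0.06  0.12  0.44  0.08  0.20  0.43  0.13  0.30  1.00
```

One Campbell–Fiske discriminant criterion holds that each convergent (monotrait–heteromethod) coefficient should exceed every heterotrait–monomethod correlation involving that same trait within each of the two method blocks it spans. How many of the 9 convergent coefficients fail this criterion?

Each convergent coefficient versus the relevant comparison correlations:
RF (methods 1·2): 0.32 vs {0.12, 0.23, 0.15, 0.15} → pass.
RF (methods 1·3): 0.21 vs {0.12, 0.35, 0.15, 0.13} → fail.
RF (methods 2·3): 0.27 vs {0.23, 0.35, 0.15, 0.13} → fail.
ASC (methods 1·2): 0.31 vs {0.12, 0.23, 0.22, 0.47} → fail.
ASC (methods 1·3): 0.44 vs {0.12, 0.35, 0.22, 0.30} → pass.
ASC (methods 2·3): 0.46 vs {0.23, 0.35, 0.47, 0.30} → fail.
Con (methods 1·2): 0.54 vs {0.15, 0.15, 0.22, 0.47} → pass.
Con (methods 1·3): 0.44 vs {0.15, 0.13, 0.22, 0.30} → pass.
Con (methods 2·3): 0.43 vs {0.15, 0.13, 0.47, 0.30} → fail.
5 of 9 fail.

5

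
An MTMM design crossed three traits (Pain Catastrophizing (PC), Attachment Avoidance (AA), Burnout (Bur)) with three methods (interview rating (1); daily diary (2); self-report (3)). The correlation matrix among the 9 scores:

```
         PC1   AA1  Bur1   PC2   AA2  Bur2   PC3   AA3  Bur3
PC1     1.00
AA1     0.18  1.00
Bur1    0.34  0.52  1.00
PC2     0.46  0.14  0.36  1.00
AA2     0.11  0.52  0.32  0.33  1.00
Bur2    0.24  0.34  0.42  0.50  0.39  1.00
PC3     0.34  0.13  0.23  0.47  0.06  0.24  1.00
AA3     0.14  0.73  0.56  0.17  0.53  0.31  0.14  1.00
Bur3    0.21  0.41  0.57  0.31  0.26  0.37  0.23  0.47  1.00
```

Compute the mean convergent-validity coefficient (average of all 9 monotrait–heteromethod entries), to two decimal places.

0.49

Convergent values: 0.46, 0.34, 0.47, 0.52, 0.73, 0.53, 0.42, 0.57, 0.37; mean = 4.41/9 = 0.49.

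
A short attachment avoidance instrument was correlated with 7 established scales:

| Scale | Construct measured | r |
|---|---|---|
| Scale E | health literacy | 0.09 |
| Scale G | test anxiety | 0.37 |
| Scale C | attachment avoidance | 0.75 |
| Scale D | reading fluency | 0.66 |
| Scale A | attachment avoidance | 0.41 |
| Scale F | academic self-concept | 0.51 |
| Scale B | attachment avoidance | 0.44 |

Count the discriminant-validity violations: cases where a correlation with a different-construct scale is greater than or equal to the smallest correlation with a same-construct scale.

2

Convergent (same construct = attachment avoidance): Scale C, Scale A, Scale B.
Smallest convergent = 0.41. Discriminant values: 0.09, 0.37, 0.66, 0.51; count ≥ 0.41 → 2.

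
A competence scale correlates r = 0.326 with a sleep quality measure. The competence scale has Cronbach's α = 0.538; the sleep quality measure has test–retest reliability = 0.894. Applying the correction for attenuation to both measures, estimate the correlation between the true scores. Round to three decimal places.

0.470

r_true = r_obs / √(r_xx · r_yy) = 0.326 / √(0.538 × 0.894) = 0.326 / √0.480972 = 0.326 / 0.6935 ≈ 0.470.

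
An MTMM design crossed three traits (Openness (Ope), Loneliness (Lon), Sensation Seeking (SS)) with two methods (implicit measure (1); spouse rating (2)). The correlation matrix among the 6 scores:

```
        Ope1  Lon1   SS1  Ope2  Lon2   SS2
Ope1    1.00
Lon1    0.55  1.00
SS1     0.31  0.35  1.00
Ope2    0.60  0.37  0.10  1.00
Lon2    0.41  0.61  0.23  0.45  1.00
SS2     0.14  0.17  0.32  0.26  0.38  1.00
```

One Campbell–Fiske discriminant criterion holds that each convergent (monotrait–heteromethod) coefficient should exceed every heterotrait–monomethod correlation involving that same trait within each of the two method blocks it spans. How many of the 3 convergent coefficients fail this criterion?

Each convergent coefficient versus the relevant comparison correlations:
Ope (methods 1·2): 0.60 vs {0.55, 0.45, 0.31, 0.26} → pass.
Lon (methods 1·2): 0.61 vs {0.55, 0.45, 0.35, 0.38} → pass.
SS (methods 1·2): 0.32 vs {0.31, 0.26, 0.35, 0.38} → fail.
1 of 3 fail.

1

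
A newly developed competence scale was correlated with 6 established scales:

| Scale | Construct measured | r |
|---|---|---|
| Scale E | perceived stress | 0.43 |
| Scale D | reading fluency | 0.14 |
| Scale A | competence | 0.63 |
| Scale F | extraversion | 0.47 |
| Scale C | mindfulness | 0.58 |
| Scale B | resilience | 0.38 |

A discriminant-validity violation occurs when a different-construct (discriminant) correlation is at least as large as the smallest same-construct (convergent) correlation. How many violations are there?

Convergent (same construct = competence): Scale A.
Smallest convergent = 0.63. Discriminant values: 0.43, 0.14, 0.47, 0.58, 0.38; count ≥ 0.63 → 0.

0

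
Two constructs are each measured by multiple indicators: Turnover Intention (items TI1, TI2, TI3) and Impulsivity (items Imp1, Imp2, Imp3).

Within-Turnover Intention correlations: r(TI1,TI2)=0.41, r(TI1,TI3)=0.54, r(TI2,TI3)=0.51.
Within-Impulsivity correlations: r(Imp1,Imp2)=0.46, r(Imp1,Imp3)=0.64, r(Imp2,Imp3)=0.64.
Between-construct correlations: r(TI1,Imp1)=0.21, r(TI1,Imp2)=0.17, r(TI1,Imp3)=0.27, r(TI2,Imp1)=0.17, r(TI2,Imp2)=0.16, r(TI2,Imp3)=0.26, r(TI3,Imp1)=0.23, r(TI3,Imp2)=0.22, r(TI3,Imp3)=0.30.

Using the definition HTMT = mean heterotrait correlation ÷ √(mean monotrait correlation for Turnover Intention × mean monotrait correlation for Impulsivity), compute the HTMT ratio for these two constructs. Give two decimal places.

0.42

Mean between = 1.99/9 = 0.2211.
Mean within-TI = 1.46/3 = 0.4867; mean within-Imp = 1.74/3 = 0.5800.
Geometric mean = √(0.4867 × 0.5800) = 0.5313.
HTMT = 0.2211 / 0.5313 = 0.42.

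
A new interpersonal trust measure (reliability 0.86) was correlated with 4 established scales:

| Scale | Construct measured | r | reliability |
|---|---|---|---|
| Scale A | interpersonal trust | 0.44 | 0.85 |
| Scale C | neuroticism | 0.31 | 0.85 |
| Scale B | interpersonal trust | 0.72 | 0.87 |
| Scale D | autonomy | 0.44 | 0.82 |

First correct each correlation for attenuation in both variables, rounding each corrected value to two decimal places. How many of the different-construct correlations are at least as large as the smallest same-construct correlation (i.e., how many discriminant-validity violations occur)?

1

Disattenuated r (r / √(r_scale · r_new)):
  Scale A (conv): 0.44 / √(0.85·0.86) = 0.51
  Scale C (disc): 0.31 / √(0.85·0.86) = 0.36
  Scale B (conv): 0.72 / √(0.87·0.86) = 0.83
  Scale D (disc): 0.44 / √(0.82·0.86) = 0.52
Smallest convergent = 0.51. Discriminant values: 0.36, 0.52; count ≥ 0.51 → 1.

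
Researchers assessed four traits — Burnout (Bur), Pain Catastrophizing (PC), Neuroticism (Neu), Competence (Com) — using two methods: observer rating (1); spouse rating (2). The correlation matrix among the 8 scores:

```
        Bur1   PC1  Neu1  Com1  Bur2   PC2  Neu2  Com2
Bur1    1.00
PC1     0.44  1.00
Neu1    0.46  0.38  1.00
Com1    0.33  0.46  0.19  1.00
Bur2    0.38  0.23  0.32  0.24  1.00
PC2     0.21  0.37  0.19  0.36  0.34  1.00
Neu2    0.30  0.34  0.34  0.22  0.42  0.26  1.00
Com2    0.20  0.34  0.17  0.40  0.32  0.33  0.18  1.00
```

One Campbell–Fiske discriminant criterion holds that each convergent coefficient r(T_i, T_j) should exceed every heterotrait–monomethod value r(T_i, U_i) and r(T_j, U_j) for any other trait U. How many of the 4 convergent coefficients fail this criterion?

4

Each convergent coefficient versus the relevant comparison correlations:
Bur (methods 1·2): 0.38 vs {0.44, 0.34, 0.46, 0.42, 0.33, 0.32} → fail.
PC (methods 1·2): 0.37 vs {0.44, 0.34, 0.38, 0.26, 0.46, 0.33} → fail.
Neu (methods 1·2): 0.34 vs {0.46, 0.42, 0.38, 0.26, 0.19, 0.18} → fail.
Com (methods 1·2): 0.40 vs {0.33, 0.32, 0.46, 0.33, 0.19, 0.18} → fail.
4 of 4 fail.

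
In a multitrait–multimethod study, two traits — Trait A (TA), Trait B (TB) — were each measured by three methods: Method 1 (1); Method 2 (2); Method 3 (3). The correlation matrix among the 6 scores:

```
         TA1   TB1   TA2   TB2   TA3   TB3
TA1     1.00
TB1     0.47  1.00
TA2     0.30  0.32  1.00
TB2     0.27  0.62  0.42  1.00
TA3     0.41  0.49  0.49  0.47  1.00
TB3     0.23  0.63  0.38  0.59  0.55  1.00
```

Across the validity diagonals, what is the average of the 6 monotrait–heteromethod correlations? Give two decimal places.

0.51

Convergent values: 0.30, 0.41, 0.49, 0.62, 0.63, 0.59; mean = 3.04/6 = 0.51.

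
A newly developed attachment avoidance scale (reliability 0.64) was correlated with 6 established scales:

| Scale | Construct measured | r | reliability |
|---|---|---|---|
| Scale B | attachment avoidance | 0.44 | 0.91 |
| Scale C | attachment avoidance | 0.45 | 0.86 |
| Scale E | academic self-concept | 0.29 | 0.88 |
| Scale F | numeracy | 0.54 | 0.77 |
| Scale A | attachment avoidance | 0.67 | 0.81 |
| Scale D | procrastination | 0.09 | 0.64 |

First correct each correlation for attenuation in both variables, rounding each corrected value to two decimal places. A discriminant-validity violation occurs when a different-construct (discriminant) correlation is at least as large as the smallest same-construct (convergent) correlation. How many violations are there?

1

Disattenuated r (r / √(r_scale · r_new)):
  Scale B (conv): 0.44 / √(0.91·0.64) = 0.58
  Scale C (conv): 0.45 / √(0.86·0.64) = 0.61
  Scale E (disc): 0.29 / √(0.88·0.64) = 0.39
  Scale F (disc): 0.54 / √(0.77·0.64) = 0.77
  Scale A (conv): 0.67 / √(0.81·0.64) = 0.93
  Scale D (disc): 0.09 / √(0.64·0.64) = 0.14
Smallest convergent = 0.58. Discriminant values: 0.39, 0.77, 0.14; count ≥ 0.58 → 1.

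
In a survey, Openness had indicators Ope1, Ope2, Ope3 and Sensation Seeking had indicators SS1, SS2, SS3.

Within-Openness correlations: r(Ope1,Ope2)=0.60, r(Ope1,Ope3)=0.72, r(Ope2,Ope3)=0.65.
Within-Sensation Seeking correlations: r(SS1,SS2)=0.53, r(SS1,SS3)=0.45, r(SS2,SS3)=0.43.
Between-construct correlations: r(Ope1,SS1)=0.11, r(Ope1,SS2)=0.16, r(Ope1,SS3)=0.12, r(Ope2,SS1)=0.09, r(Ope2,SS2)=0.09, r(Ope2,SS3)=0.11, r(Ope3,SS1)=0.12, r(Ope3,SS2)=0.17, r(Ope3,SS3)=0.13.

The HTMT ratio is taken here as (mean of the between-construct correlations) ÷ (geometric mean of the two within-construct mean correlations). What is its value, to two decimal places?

Between-construct mean = 1.10/9 = 0.1222.
Mean within-Ope = 1.97/3 = 0.6567; mean within-SS = 1.41/3 = 0.4700.
Geometric mean = √(0.6567 × 0.4700) = 0.5556.
HTMT = 0.1222 / 0.5556 = 0.22.

0.22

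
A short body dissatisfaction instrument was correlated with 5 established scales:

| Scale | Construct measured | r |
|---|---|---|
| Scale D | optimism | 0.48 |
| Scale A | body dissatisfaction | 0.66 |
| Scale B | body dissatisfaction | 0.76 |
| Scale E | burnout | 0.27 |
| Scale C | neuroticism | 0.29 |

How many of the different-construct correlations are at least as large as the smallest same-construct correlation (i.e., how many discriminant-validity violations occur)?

Convergent (same construct = body dissatisfaction): Scale A, Scale B.
Smallest convergent = 0.66. Discriminant values: 0.48, 0.27, 0.29; count ≥ 0.66 → 0.

0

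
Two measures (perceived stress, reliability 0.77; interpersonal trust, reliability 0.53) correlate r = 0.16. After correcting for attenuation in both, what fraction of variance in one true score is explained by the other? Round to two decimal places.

Disattenuated r = 0.16 / √(0.77 × 0.53) = 0.16 / 0.6388 = 0.2505.
Shared true-score variance = 0.2505² = 0.0628 ≈ 0.06.

0.06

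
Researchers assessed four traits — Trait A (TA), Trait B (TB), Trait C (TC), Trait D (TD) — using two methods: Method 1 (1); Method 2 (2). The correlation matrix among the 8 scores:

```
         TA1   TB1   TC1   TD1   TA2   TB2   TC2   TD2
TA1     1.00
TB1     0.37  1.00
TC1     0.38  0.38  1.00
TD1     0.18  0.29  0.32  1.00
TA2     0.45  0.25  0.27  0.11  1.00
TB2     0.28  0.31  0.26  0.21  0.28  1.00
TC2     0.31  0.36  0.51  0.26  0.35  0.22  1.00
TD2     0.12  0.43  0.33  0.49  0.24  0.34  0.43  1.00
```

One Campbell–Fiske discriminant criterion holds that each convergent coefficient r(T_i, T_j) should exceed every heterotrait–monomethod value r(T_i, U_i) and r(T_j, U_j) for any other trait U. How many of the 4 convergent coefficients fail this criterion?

Checking each validity diagonal entry against its comparison values:
TA (methods 1·2): 0.45 vs {0.37, 0.28, 0.38, 0.35, 0.18, 0.24} → pass.
TB (methods 1·2): 0.31 vs {0.37, 0.28, 0.38, 0.22, 0.29, 0.34} → fail.
TC (methods 1·2): 0.51 vs {0.38, 0.35, 0.38, 0.22, 0.32, 0.43} → pass.
TD (methods 1·2): 0.49 vs {0.18, 0.24, 0.29, 0.34, 0.32, 0.43} → pass.
1 of 4 fail.

1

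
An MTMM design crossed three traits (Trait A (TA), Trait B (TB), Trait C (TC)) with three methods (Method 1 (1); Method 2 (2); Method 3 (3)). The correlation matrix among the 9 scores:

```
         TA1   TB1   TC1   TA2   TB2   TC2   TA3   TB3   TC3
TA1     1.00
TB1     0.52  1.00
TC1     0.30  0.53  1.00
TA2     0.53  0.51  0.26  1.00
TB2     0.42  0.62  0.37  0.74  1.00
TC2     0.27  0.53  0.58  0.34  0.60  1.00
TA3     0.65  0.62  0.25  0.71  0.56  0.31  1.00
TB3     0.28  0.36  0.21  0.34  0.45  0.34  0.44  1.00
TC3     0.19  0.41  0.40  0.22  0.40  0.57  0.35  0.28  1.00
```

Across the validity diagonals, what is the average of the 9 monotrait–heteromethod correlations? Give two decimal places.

0.54

Convergent values: 0.53, 0.65, 0.71, 0.62, 0.36, 0.45, 0.58, 0.40, 0.57; mean = 4.87/9 = 0.54.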